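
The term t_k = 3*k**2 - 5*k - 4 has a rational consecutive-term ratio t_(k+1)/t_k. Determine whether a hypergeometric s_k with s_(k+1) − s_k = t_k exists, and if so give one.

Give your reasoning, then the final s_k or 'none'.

s_k = k*(k**2 - 4*k - 1)

Ratio r(k) = (3*k**2 + k - 6)/(3*k**2 - 5*k - 4).
Take A(k)=1, B(k)=1, C(k)=k**2 - 5*k/3 - 4/3.
f must satisfy (1)·f(k+1) − (1)·f(k) = k**2 - 5*k/3 - 4/3.
deg f ≤ 3 (via 0,0,2).
Solve for f: f(k) = k*(k**2 - 4*k - 1)/3 (degree 3 ≤ 3).
R(k) = B(k−1)·f(k)/C(k) = k*(k**2 - 4*k - 1)/(3*k**2 - 5*k - 4); s_k = R·t_k = k*(k**2 - 4*k - 1).
s_(k+1) − s_k = 3*k**2 - 5*k - 4 = t_k.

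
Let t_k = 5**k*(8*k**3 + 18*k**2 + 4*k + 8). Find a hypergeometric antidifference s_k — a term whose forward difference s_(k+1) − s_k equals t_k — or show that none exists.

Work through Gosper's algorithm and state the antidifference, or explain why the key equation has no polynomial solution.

t_(k+1)/t_k = 5*(4*k**3 + 21*k**2 + 32*k + 19)/(4*k**3 + 9*k**2 + 2*k + 4).
Normal form (A,B,C) = (5, 1, k**3 + 9*k**2/4 + k/2 + 1).
Need (5)·f(k+1) − (1)·f(k) = k**3 + 9*k**2/4 + k/2 + 1.
Bound: deg f ≤ 3.
Match coefficients ⇒ f(k) = (2*k**3 - 3*k**2 + k + 2)/8.
Get s_k = R·t_k = 5**k*(2*k**3 - 3*k**2 + k + 2) with R(k) = B(k−1)f(k)/C(k) = (2*k**3 - 3*k**2 + k + 2)/(2*(4*k**3 + 9*k**2 + 2*k + 4)).
Δs = 5**k*(8*k**3 + 18*k**2 + 4*k + 8), as required.

s_k = 5**k*(2*k**3 - 3*k**2 + k + 2)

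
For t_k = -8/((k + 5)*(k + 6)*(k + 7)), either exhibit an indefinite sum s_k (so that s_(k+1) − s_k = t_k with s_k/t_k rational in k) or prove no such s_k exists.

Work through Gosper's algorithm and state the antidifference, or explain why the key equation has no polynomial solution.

s_k = 2*k*(-k - 11)/(15*(k + 5)*(k + 6))

Step 1: r(k) = (k + 5)/(k + 8).
So A=k + 5 and B=k + 8, with C=1.
Set up (k + 5)·f(k+1) − (k + 7)·f(k) − (1) = 0.
Degrees (1,1,0) ⇒ d ≤ 2.
A polynomial solution: f(k) = k*(k + 11)/60.
R(k) = B(k−1)·f(k)/C(k) = k*(k + 7)*(k + 11)/60; s_k = R·t_k = 2*k*(-k - 11)/(15*(k + 5)*(k + 6)).
Δs = -8/(k**3 + 18*k**2 + 107*k + 210), as required.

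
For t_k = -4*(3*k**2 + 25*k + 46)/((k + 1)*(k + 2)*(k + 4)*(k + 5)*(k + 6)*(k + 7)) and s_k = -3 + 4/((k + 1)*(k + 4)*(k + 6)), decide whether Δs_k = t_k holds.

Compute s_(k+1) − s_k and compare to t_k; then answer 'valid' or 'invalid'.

s_(k+1) = -3 + 4/((k + 2)*(k + 5)*(k + 7))
s_(k+1) − s_k = 4/((k + 2)*(k + 5)*(k + 7)) - 4/((k + 1)*(k + 4)*(k + 6))
(s_(k+1) − s_k) − t_k = 0

valid (s_(k+1) − s_k reduces to t_k)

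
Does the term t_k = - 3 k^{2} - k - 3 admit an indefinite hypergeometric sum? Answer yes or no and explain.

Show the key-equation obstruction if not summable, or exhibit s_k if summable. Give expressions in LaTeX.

Ratio r(k) = (k + 3*(k + 1)**2 + 4)/(3*k**2 + k + 3).
A = 1, B = 1, C = k**2 + k/3 + 1.
Need (1)·f(k+1) − (1)·f(k) = k**2 + k/3 + 1.
From deg A=0, deg B=0, deg C=2: d=3.
Solving with deg f ≤ 3: f(k) = k*(k**2 - k + 3)/3.
Then R = B(k−1)f/C = k*(k**2 - k + 3)/(3*k**2 + k + 3), so s_k = R(k)·t_k = k*(-k**2 + k - 3).
Δs = -3*k**2 - k - 3, as required.

Yes. s_k = k \left(- k^{2} + k - 3\right).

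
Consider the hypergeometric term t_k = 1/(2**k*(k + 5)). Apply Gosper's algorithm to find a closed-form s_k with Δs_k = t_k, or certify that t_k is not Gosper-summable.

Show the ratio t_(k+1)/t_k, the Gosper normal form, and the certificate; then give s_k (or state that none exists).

not Gosper-summable; s_k does not exist

Step 1: r(k) = (k + 5)/(2*(k + 6)).
So A=k/2 + 5/2 and B=k + 6, with C=1.
Solve (k/2 + 5/2)·f(k+1) − (k + 5)·f(k) = 1.
d = -1 from the (1,1,0) case.
Bound -1 < 0, so the key equation has no polynomial solution.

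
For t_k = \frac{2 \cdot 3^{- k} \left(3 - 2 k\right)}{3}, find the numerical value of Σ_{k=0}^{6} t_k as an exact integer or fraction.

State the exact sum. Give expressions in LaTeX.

Σ = 1462/729

The ratio is (2*k - 1)/(3*(2*k - 3)).
Normal form (A,B,C) = (1/3, 1, k - 3/2).
Solve (1/3)·f(k+1) − (1)·f(k) = k - 3/2.
deg f ≤ 1 (via 0,0,1).
A polynomial solution: f(k) = -3*(k - 1)/2.
R(k) = B(k−1)·f(k)/C(k) = -3*(k - 1)/(2*k - 3); s_k = R·t_k = 2*(k - 1)/3**k.
Verify: 2*(3 - 2*k)/(3*3**k) matches t_k.
Sum = s_(7) − s_(0); s_(7) = 4/729, s_(0) = -2 ⇒ 1462/729.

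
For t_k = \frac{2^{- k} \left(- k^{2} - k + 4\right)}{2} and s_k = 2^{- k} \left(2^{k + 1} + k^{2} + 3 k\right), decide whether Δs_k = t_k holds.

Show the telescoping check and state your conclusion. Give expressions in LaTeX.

s_(k+1) = (4*2**k + k**2 + 5*k + 4)/(2*2**k)
s_(k+1) − s_k = (-k**2 - k + 4)/(2*2**k)
(s_(k+1) − s_k) − t_k = 0

Valid: the claim telescopes to t_k.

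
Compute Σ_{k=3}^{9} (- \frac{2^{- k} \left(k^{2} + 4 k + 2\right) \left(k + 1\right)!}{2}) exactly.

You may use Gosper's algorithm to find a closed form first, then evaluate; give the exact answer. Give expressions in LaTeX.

Σ = -2026953/4

Step 1: r(k) = (k + 2)*(4*k + (k + 1)**2 + 6)/(2*(k**2 + 4*k + 2)).
A = k/2 + 1, B = 1, C = k**2 + 4*k + 2.
f must satisfy (k/2 + 1)·f(k+1) − (1)·f(k) = k**2 + 4*k + 2.
Bound: deg f ≤ 1.
Solve for f: f(k) = 2*(k + 3) (degree 1 ≤ 1).
Get s_k = R·t_k = -(k + 3)*factorial(k + 1)/2**k with R(k) = B(k−1)f(k)/C(k) = 2*(k + 3)/(k**2 + 4*k + 2).
Check: Δs_k = -(k**2 + 4*k + 2)*factorial(k + 1)/(2*2**k). ✓
Σ_(k=3)^(9) t_k = s_(10) − s_(3) = -2027025/4 − (-18) = -2026953/4.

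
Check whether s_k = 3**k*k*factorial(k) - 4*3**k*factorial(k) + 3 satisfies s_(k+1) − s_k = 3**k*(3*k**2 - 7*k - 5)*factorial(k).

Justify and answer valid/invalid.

s_(k+1) = 3*3**k*k**2*factorial(k) - 6*3**k*k*factorial(k) - 9*3**k*factorial(k) + 3
s_(k+1) − s_k = 3**k*(3*k**2 - 7*k - 5)*factorial(k)
(s_(k+1) − s_k) − t_k = 0

valid (s_(k+1) − s_k reduces to t_k)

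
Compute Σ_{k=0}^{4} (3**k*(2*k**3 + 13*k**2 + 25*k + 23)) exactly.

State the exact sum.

Σ = 45923

t_(k+1)/t_k = 3*(2*k**3 + 19*k**2 + 57*k + 63)/(2*k**3 + 13*k**2 + 25*k + 23).
Normal form (A,B,C) = (3, 1, k**3 + 13*k**2/2 + 25*k/2 + 23/2).
Need (3)·f(k+1) − (1)·f(k) = k**3 + 13*k**2/2 + 25*k/2 + 23/2.
From deg A=0, deg B=0, deg C=3: d=3.
A polynomial solution: f(k) = (k + 2)*(k**2 + 2)/2.
R(k) = B(k−1)·f(k)/C(k) = (k + 2)*(k**2 + 2)/(2*k**3 + 13*k**2 + 25*k + 23); s_k = R·t_k = 3**k*(k**3 + 2*k**2 + 2*k + 4).
Check: Δs_k = 3**k*(2*k**3 + 13*k**2 + 25*k + 23). ✓
Evaluate s at k=5 and k=0: 45927 and 4; difference 45923.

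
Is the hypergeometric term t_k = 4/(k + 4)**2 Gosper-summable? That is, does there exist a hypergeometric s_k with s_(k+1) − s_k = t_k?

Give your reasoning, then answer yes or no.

Compute t_(k+1)/t_k: get (k + 4)**2/(k + 5)**2.
Factor: A=k**2 + 8*k + 16; B=k**2 + 10*k + 25; C=1.
Key eq: (k**2 + 8*k + 16)·f(k+1) = (k**2 + 8*k + 16)·f(k) + (1).
d = 0 from the (2,2,0) case.
f = c0 ⇒ A·f(k+1) − B(k−1)·f(k) − C = -1. The system {-1 = 0} is inconsistent; no antidifference.

No. Not Gosper-summable.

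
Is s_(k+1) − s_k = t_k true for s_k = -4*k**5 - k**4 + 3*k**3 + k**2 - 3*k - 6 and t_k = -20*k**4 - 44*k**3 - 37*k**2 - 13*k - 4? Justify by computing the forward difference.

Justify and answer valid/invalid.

s_(k+1) = -4*k**5 - 21*k**4 - 41*k**3 - 36*k**2 - 16*k - 10
s_(k+1) − s_k = -20*k**4 - 44*k**3 - 37*k**2 - 13*k - 4
(s_(k+1) − s_k) − t_k = 0

Valid — Δs_k = t_k.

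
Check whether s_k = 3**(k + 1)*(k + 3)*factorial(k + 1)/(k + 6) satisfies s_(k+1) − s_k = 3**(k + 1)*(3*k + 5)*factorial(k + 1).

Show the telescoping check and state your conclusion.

s_(k+1) = 3**(k + 2)*(k + 4)*factorial(k + 2)/(k + 7)
s_(k+1) − s_k = 3**(k + 1)*(3*k**3 + 35*k**2 + 122*k + 123)*factorial(k + 1)/((k + 6)*(k + 7))
(s_(k+1) − s_k) − t_k = -3**(k + 2)*(3*k**2 + 23*k + 29)*factorial(k + 1)/((k + 6)*(k + 7))

Invalid: residual -3**(k + 2)*(3*k**2 + 23*k + 29)*factorial(k + 1)/((k + 6)*(k + 7)) ≠ 0.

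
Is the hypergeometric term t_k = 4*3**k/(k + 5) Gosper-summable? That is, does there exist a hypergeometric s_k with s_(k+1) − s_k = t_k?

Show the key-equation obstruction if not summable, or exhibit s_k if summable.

r(k) = 3*(k + 5)/(k + 6) after simplifying.
A = 3*k + 15, B = k + 6, C = 1.
f must satisfy (3*k + 15)·f(k+1) − (k + 5)·f(k) = 1.
deg f ≤ -1 (via 1,1,0).
d = -1 < 0 ⇒ no nonzero polynomial f; not summable.

No — key equation has no polynomial f.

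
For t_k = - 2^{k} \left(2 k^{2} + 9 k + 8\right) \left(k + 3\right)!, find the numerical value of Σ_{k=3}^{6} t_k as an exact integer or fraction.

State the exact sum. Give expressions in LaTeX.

Σ = -3251387520

Step 1: r(k) = 2*(2*k**3 + 21*k**2 + 71*k + 76)/(2*k**2 + 9*k + 8).
Gosper form: A/B · C(k+1)/C(k) with A=2*k + 8, B=1, C=k**2 + 9*k/2 + 4.
Need (2*k + 8)·f(k+1) − (1)·f(k) = k**2 + 9*k/2 + 4.
d = 1 from the (1,0,2) case.
Coefficient equations give f(k) = k/2.
Then R = B(k−1)f/C = k/(2*k**2 + 9*k + 8), so s_k = R(k)·t_k = -2**k*k*factorial(k + 3).
Δs = -2**k*(2*k**2 + 9*k + 8)*factorial(k + 3), as required.
Evaluate s at k=7 and k=3: -3251404800 and -17280; difference -3251387520.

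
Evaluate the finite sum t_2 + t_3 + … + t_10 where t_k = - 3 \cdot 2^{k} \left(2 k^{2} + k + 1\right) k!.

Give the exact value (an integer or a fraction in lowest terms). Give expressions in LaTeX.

Σ = -2452488191976

Step 1: r(k) = 2*(k + 1)*(k + 2*(k + 1)**2 + 2)/(2*k**2 + k + 1).
Factor: A=2*k + 2; B=1; C=k**2 + k/2 + 1/2.
f must satisfy (2*k + 2)·f(k+1) − (1)·f(k) = k**2 + k/2 + 1/2.
d = 1 from the (1,0,2) case.
Coefficient equations give f(k) = (k - 1)/2.
Certificate R = B(k−1)f/C = (k - 1)/(2*k**2 + k + 1) gives s_k = -3*2**k*(k - 1)*factorial(k).
Δs = -3*2**k*(2*k**2 + k + 1)*factorial(k), as required.
Evaluate s at k=11 and k=2: -2452488192000 and -24; difference -2452488191976.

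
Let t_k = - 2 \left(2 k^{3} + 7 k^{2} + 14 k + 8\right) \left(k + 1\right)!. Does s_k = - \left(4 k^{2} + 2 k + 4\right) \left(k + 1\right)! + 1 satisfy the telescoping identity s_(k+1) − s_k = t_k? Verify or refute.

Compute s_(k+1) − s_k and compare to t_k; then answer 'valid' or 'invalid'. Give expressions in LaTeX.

Valid — Δs_k = t_k.

s_(k+1) = -(2*k + 4*(k + 1)**2 + 6)*factorial(k + 2) + 1
s_(k+1) − s_k = -2*(2*k**3 + 7*k**2 + 14*k + 8)*factorial(k + 1)
(s_(k+1) − s_k) − t_k = 0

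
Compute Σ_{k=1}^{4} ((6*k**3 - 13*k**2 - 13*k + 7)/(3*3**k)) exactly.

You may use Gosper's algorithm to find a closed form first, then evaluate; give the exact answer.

r(k) = (6*k**3 + 5*k**2 - 21*k - 13)/(3*(6*k**3 - 13*k**2 - 13*k + 7)) after simplifying.
Gosper form: A/B · C(k+1)/C(k) with A=1/3, B=1, C=k**3 - 13*k**2/6 - 13*k/6 + 7/6.
Need (1/3)·f(k+1) − (1)·f(k) = k**3 - 13*k**2/6 - 13*k/6 + 7/6.
d = 3 from the (0,0,3) case.
Solving with deg f ≤ 3: f(k) = -(3*k**3 - 2*k**2 - 4*k + 2)/2.
Then R = B(k−1)f/C = -3*(3*k**3 - 2*k**2 - 4*k + 2)/(6*k**3 - 13*k**2 - 13*k + 7), so s_k = R(k)·t_k = (-3*k**3 + 2*k**2 + 4*k - 2)/3**k.
s_(k+1) − s_k = (6*k**3 - 13*k**2 - 13*k + 7)/(3*3**k) = t_k.
Σ_(k=1)^(4) t_k = s_(5) − s_(1) = -307/243 − (1/3) = -388/243.

Σ = -388/243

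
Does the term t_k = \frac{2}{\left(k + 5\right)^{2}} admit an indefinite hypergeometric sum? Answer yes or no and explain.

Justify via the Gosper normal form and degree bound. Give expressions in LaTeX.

No — the linear system for f has no solution.

The ratio is (k + 5)**2/(k + 6)**2.
So A=k**2 + 10*k + 25 and B=k**2 + 12*k + 36, with C=1.
Key eq: (k**2 + 10*k + 25)·f(k+1) = (k**2 + 10*k + 25)·f(k) + (1).
deg f ≤ 0 (via 2,2,0).
Generic f = c0 gives residual -1; -1 = 0 cannot hold, so t_k is not Gosper-summable.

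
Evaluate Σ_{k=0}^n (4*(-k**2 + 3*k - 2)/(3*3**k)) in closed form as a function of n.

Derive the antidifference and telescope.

S(n) = 3**(-n - 1)*(-3**(n + 2) + 2*n**2 + 1)

t_(k+1)/t_k = k/(3*(k - 2)).
Normal form (A,B,C) = (1/3, 1, k**2 - 3*k + 2).
Solve (1/3)·f(k+1) − (1)·f(k) = k**2 - 3*k + 2.
deg f ≤ 2 (via 0,0,2).
Match coefficients ⇒ f(k) = -3*(2*k**2 - 4*k + 3)/4.
Get s_k = R·t_k = (2*k**2 - 4*k + 3)/3**k with R(k) = B(k−1)f(k)/C(k) = -3*(2*k**2 - 4*k + 3)/(4*(k - 2)*(k - 1)).
s_(k+1) − s_k = 4*(-k**2 + 3*k - 2)/(3*3**k) = t_k.
Σ_(k=0)^n t_k = s_(n+1) − s_(0) = (3**(-n - 1)*(2*n**2 + 1)) − (3), i.e. 3**(-n - 1)*(-3**(n + 2) + 2*n**2 + 1).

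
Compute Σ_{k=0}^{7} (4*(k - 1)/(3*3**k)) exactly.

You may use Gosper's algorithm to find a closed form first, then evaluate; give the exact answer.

r(k) = k/(3*(k - 1)) after simplifying.
Take A(k)=1/3, B(k)=1, C(k)=k - 1.
Set up (1/3)·f(k+1) − (1)·f(k) − (k - 1) = 0.
Degrees (0,0,1) ⇒ d ≤ 1.
A polynomial solution: f(k) = -3*(2*k - 1)/4.
R(k) = B(k−1)·f(k)/C(k) = -3*(2*k - 1)/(4*(k - 1)); s_k = R·t_k = (1 - 2*k)/3**k.
Check: Δs_k = 4*(k - 1)/(3*3**k). ✓
Sum = s_(8) − s_(0); s_(8) = -5/2187, s_(0) = 1 ⇒ -2192/2187.

Σ = -2192/2187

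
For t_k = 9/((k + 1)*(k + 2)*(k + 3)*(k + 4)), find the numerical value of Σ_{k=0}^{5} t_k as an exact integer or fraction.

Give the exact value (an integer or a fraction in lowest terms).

r(k) = (k + 1)/(k + 5) after simplifying.
Normal form (A,B,C) = (k + 1, k + 5, 1).
Need (k + 1)·f(k+1) − (k + 4)·f(k) = 1.
Bound: deg f ≤ 3.
Solve for f: f(k) = k*(k**2 + 6*k + 11)/18 (degree 3 ≤ 3).
So s_k = (B(k−1)f/C)·t_k = (k*(k + 4)*(k**2 + 6*k + 11)/18)·t_k = k*(k**2 + 6*k + 11)/(2*(k + 1)*(k + 2)*(k + 3)).
Check: Δs_k = 9/(k**4 + 10*k**3 + 35*k**2 + 50*k + 24). ✓
Telescoping: Σ = s_(6) − s_(0) = 83/168 − (0) = 83/168.

Σ = 83/168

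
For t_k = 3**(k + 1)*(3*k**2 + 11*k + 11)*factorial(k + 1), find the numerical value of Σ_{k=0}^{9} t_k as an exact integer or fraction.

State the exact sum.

Σ = 77782555065597

The ratio is 3*(3*k**3 + 23*k**2 + 59*k + 50)/(3*k**2 + 11*k + 11).
Take A(k)=3*k + 6, B(k)=1, C(k)=k**2 + 11*k/3 + 11/3.
Need (3*k + 6)·f(k+1) − (1)·f(k) = k**2 + 11*k/3 + 11/3.
d = 1 from the (1,0,2) case.
Solving with deg f ≤ 1: f(k) = (k + 1)/3.
R(k) = B(k−1)·f(k)/C(k) = (k + 1)/(3*k**2 + 11*k + 11); s_k = R·t_k = 3**(k + 1)*(k + 1)*factorial(k + 1).
Δs = 3**(k + 1)*(3*k**2 + 11*k + 11)*factorial(k + 1), as required.
Sum = s_(10) − s_(0); s_(10) = 77782555065600, s_(0) = 3 ⇒ 77782555065597.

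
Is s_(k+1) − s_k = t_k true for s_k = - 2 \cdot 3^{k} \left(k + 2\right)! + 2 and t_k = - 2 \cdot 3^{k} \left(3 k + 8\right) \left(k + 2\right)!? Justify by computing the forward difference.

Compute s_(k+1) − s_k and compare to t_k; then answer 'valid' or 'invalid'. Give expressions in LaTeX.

s_(k+1) = -2*3**(k + 1)*factorial(k + 3) + 2
s_(k+1) − s_k = -2*3**k*(3*k + 8)*factorial(k + 2)
(s_(k+1) − s_k) − t_k = 0

Valid — Δs_k = t_k.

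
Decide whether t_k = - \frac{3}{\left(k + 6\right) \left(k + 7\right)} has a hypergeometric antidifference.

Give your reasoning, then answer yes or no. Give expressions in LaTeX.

Yes. s_k = - \frac{k}{2 k + 12}.

Compute t_(k+1)/t_k: get (k + 6)/(k + 8).
So A=k + 6 and B=k + 8, with C=1.
Set up (k + 6)·f(k+1) − (k + 7)·f(k) − (1) = 0.
Bound: deg f ≤ 1.
A polynomial solution: f(k) = k/6.
R(k) = B(k−1)·f(k)/C(k) = k*(k + 7)/6; s_k = R·t_k = -k/(2*k + 12).
Verify: -3/(k**2 + 13*k + 42) matches t_k.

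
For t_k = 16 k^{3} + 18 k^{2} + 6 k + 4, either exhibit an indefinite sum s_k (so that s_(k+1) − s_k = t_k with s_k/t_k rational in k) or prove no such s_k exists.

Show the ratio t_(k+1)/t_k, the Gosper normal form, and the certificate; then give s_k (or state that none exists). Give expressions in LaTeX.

s_k = 2 k \left(2 k^{3} - k^{2} - k + 2\right)

Ratio r(k) = (8*k**3 + 33*k**2 + 45*k + 22)/(8*k**3 + 9*k**2 + 3*k + 2).
Normal form (A,B,C) = (1, 1, k**3 + 9*k**2/8 + 3*k/8 + 1/4).
f must satisfy (1)·f(k+1) − (1)·f(k) = k**3 + 9*k**2/8 + 3*k/8 + 1/4.
d = 4 from the (0,0,3) case.
Coefficient equations give f(k) = k*(k + 1)*(2*k**2 - 3*k + 2)/8.
Certificate R = B(k−1)f/C = k*(2*k**2 - 3*k + 2)/(8*k**2 + k + 2) gives s_k = 2*k*(2*k**3 - k**2 - k + 2).
Δs = 16*k**3 + 18*k**2 + 6*k + 4, as required.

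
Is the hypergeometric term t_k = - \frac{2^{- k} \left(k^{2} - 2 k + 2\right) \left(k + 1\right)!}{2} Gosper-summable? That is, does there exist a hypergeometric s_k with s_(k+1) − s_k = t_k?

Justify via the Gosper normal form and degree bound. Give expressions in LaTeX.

The ratio is (k**3 + 2*k**2 + k + 2)/(2*(k**2 - 2*k + 2)).
So A=k/2 + 1 and B=1, with C=k**2 - 2*k + 2.
Set up (k/2 + 1)·f(k+1) − (1)·f(k) − (k**2 - 2*k + 2) = 0.
Degrees (1,0,2) ⇒ d ≤ 1.
A polynomial solution: f(k) = 2*(k - 3).
Certificate R = B(k−1)f/C = 2*(k - 3)/(k**2 - 2*k + 2) gives s_k = -(k - 3)*factorial(k + 1)/2**k.
Δs = -(k**2 - 2*k + 2)*factorial(k + 1)/(2*2**k), as required.

Yes. s_k = - 2^{- k} \left(k - 3\right) \left(k + 1\right)!.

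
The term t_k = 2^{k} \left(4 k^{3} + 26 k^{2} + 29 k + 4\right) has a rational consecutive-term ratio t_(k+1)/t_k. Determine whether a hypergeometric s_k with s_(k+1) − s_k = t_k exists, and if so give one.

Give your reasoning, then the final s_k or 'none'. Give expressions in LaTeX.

Step 1: r(k) = 2*(4*k**3 + 38*k**2 + 93*k + 63)/(4*k**3 + 26*k**2 + 29*k + 4).
Take A(k)=2, B(k)=1, C(k)=k**3 + 13*k**2/2 + 29*k/4 + 1.
Key eq: (2)·f(k+1) = (1)·f(k) + (k**3 + 13*k**2/2 + 29*k/4 + 1).
From deg A=0, deg B=0, deg C=3: d=3.
Match coefficients ⇒ f(k) = (4*k**3 + 2*k**2 - 3*k - 2)/4.
Get s_k = R·t_k = 2**k*(4*k**3 + 2*k**2 - 3*k - 2) with R(k) = B(k−1)f(k)/C(k) = (4*k**3 + 2*k**2 - 3*k - 2)/(4*k**3 + 26*k**2 + 29*k + 4).
s_(k+1) − s_k = 2**k*(4*k**3 + 26*k**2 + 29*k + 4) = t_k.

s_k = 2^{k} \left(4 k^{3} + 2 k^{2} - 3 k - 2\right)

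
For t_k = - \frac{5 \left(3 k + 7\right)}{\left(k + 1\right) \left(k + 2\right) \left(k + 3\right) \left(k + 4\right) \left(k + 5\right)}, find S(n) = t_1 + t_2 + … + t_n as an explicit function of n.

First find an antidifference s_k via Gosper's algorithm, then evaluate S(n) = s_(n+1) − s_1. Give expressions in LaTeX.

t_(k+1)/t_k = (k + 1)*(3*k + 10)/((k + 6)*(3*k + 7)).
Take A(k)=k + 1, B(k)=k + 6, C(k)=k + 7/3.
Need (k + 1)·f(k+1) − (k + 5)·f(k) = k + 7/3.
d = 4 from the (1,1,1) case.
Match coefficients ⇒ f(k) = k*(k + 2)*(k**2 + 8*k + 19)/36.
Then R = B(k−1)f/C = k*(k + 2)*(k + 5)*(k**2 + 8*k + 19)/(12*(3*k + 7)), so s_k = R(k)·t_k = 5*k*(-k**2 - 8*k - 19)/(12*(k**3 + 8*k**2 + 19*k + 12)).
s_(k+1) − s_k = 5*(-3*k - 7)/(k**5 + 15*k**4 + 85*k**3 + 225*k**2 + 274*k + 120) = t_k.
Telescope: S(n) = s_(n+1) − s_(1) = 5*(-n**3 - 11*n**2 - 38*n - 28)/(12*(n**3 + 11*n**2 + 38*n + 40)) − (-7/24) = n*(-n**2 - 11*n - 38)/(8*(n**3 + 11*n**2 + 38*n + 40)).

S(n) = \frac{n \left(- n^{2} - 11 n - 38\right)}{8 \left(n^{3} + 11 n^{2} + 38 n + 40\right)}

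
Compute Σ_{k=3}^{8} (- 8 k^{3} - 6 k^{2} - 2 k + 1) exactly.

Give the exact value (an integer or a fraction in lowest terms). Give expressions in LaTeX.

r(k) = (8*k**3 + 30*k**2 + 38*k + 15)/(8*k**3 + 6*k**2 + 2*k - 1) after simplifying.
So A=1 and B=1, with C=k**3 + 3*k**2/4 + k/4 - 1/8.
Key eq: (1)·f(k+1) = (1)·f(k) + (k**3 + 3*k**2/4 + k/4 - 1/8).
Degrees (0,0,3) ⇒ d ≤ 4.
Solving with deg f ≤ 4: f(k) = k*(2*k**3 - 2*k**2 - 1)/8.
Then R = B(k−1)f/C = k*(2*k**3 - 2*k**2 - 1)/((4*k - 1)*(2*k**2 + 2*k + 1)), so s_k = R(k)·t_k = -2*k**4 + 2*k**3 + k.
Verify: -8*k**3 - 6*k**2 - 2*k + 1 matches t_k.
Σ_(k=3)^(8) t_k = s_(9) − s_(3) = -11655 − (-105) = -11550.

Σ = -11550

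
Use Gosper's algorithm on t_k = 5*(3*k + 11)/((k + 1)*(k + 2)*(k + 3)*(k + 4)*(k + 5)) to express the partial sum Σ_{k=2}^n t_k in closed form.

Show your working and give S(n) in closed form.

S(n) = 5*(n**3 + 10*n**2 + 31*n - 42)/(72*(n**3 + 10*n**2 + 31*n + 30))

t_(k+1)/t_k = (k + 1)*(3*k + 14)/((k + 6)*(3*k + 11)).
Normal form (A,B,C) = (k + 1, k + 6, k + 11/3).
f must satisfy (k + 1)·f(k+1) − (k + 5)·f(k) = k + 11/3.
Degrees (1,1,1) ⇒ d ≤ 4.
Solve for f: f(k) = k*(k + 3)*(k**2 + 7*k + 14)/24 (degree 4 ≤ 4).
Get s_k = R·t_k = 5*k*(k**2 + 7*k + 14)/(8*(k**3 + 7*k**2 + 14*k + 8)) with R(k) = B(k−1)f(k)/C(k) = k*(k + 3)*(k + 5)*(k**2 + 7*k + 14)/(8*(3*k + 11)).
Verify: 5*(3*k + 11)/(k**5 + 15*k**4 + 85*k**3 + 225*k**2 + 274*k + 120) matches t_k.
Evaluate: s_(n+1) = 5*(n**3 + 10*n**2 + 31*n + 22)/(8*(n**3 + 10*n**2 + 31*n + 30)); subtract s_(2) = 5/9 ⇒ S(n) = 5*(n**3 + 10*n**2 + 31*n - 42)/(72*(n**3 + 10*n**2 + 31*n + 30)).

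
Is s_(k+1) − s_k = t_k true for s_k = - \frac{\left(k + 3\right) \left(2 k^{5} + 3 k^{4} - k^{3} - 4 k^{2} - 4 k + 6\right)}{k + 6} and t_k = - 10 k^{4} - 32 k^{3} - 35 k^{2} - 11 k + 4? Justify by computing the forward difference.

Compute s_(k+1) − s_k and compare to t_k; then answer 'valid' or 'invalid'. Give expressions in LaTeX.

s_(k+1) = (-2*k**6 - 21*k**5 - 83*k**4 - 155*k**3 - 131*k**2 - 30*k - 8)/(k + 7)
s_(k+1) − s_k = 2*(-5*k**6 - 69*k**5 - 302*k**4 - 563*k**3 - 467*k**2 - 106*k + 39)/(k**2 + 13*k + 42)
(s_(k+1) − s_k) − t_k = 3*(8*k**5 + 89*k**4 + 228*k**3 + 225*k**2 + 66*k - 30)/(k**2 + 13*k + 42)

Invalid: residual \frac{3 \left(8 k^{5} + 89 k^{4} + 228 k^{3} + 225 k^{2} + 66 k - 30\right)}{k^{2} + 13 k + 42} ≠ 0.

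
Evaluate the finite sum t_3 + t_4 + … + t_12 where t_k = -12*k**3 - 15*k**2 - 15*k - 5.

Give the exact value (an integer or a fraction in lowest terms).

Σ = -83750

Compute t_(k+1)/t_k: get (12*k**3 + 51*k**2 + 81*k + 47)/(12*k**3 + 15*k**2 + 15*k + 5).
Gosper form: A/B · C(k+1)/C(k) with A=1, B=1, C=k**3 + 5*k**2/4 + 5*k/4 + 5/12.
Key eq: (1)·f(k+1) = (1)·f(k) + (k**3 + 5*k**2/4 + 5*k/4 + 5/12).
From deg A=0, deg B=0, deg C=3: d=4.
Solving with deg f ≤ 4: f(k) = k**2*(3*k**2 - k + 3)/12.
Certificate R = B(k−1)f/C = k**2*(3*k**2 - k + 3)/(12*k**3 + 15*k**2 + 15*k + 5) gives s_k = k**2*(-3*k**2 + k - 3).
Δs = -12*k**3 - 15*k**2 - 15*k - 5, as required.
Evaluate s at k=13 and k=3: -83993 and -243; difference -83750.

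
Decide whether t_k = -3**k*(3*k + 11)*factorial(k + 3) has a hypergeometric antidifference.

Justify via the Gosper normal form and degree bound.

r(k) = 3*(k + 4)*(3*k + 14)/(3*k + 11) after simplifying.
Gosper form: A/B · C(k+1)/C(k) with A=3*k + 12, B=1, C=k + 11/3.
Solve (3*k + 12)·f(k+1) − (1)·f(k) = k + 11/3.
From deg A=1, deg B=0, deg C=1: d=0.
Coefficient equations give f(k) = 1/3.
Get s_k = R·t_k = -3**k*factorial(k + 3) with R(k) = B(k−1)f(k)/C(k) = 1/(3*k + 11).
Δs = -3**k*(3*k + 11)*factorial(k + 3), as required.

Yes. s_k = -3**k*factorial(k + 3).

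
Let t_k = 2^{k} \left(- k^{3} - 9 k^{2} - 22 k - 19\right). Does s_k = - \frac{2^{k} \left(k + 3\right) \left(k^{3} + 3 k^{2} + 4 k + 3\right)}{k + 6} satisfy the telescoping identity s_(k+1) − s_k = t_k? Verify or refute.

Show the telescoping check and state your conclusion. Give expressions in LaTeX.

s_(k+1) = 2**(k + 1)*(-k**4 - 10*k**3 - 37*k**2 - 63*k - 44)/(k + 7)
s_(k+1) − s_k = 2**k*(-k**5 - 19*k**4 - 139*k**3 - 464*k**2 - 730*k - 465)/(k**2 + 13*k + 42)
(s_(k+1) − s_k) − t_k = 3*2**k*(k**4 + 14*k**3 + 73*k**2 + 147*k + 111)/(k**2 + 13*k + 42)

Invalid: residual \frac{3 \cdot 2^{k} \left(k^{4} + 14 k^{3} + 73 k^{2} + 147 k + 111\right)}{k^{2} + 13 k + 42} ≠ 0.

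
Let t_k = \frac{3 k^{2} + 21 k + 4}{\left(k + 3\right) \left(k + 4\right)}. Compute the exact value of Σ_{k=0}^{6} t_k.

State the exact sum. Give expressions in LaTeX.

Σ = 203/15

The ratio is (k + 3)*(21*k + 3*(k + 1)**2 + 25)/((k + 5)*(3*k**2 + 21*k + 4)).
So A=k + 3 and B=k + 5, with C=k**2 + 7*k + 4/3.
f must satisfy (k + 3)·f(k+1) − (k + 4)·f(k) = k**2 + 7*k + 4/3.
Bound: deg f ≤ 2.
Solve for f: f(k) = k*(9*k - 5)/9 (degree 2 ≤ 2).
Get s_k = R·t_k = k*(9*k - 5)/(3*(k + 3)) with R(k) = B(k−1)f(k)/C(k) = k*(k + 4)*(9*k - 5)/(3*(3*k**2 + 21*k + 4)).
Δs = (3*k**2 + 21*k + 4)/(k**2 + 7*k + 12), as required.
Evaluate s at k=7 and k=0: 203/15 and 0; difference 203/15.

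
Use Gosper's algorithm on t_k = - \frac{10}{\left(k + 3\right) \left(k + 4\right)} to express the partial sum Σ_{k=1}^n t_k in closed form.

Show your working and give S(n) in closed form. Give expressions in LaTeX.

Ratio r(k) = (k + 3)/(k + 5).
Gosper form: A/B · C(k+1)/C(k) with A=k + 3, B=k + 5, C=1.
Key eq: (k + 3)·f(k+1) = (k + 4)·f(k) + (1).
From deg A=1, deg B=1, deg C=0: d=1.
Match coefficients ⇒ f(k) = k/3.
Then R = B(k−1)f/C = k*(k + 4)/3, so s_k = R(k)·t_k = -10*k/(3*k + 9).
s_(k+1) − s_k = -10/(k**2 + 7*k + 12) = t_k.
Σ_(k=1)^n t_k = s_(n+1) − s_(1) = (10*(-n - 1)/(3*(n + 4))) − (-5/6), i.e. -5*n/(2*n + 8).

S(n) = - \frac{5 n}{2 n + 8}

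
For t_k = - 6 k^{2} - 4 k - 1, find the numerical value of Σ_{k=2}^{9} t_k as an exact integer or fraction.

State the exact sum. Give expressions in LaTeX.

Ratio r(k) = (6*k**2 + 16*k + 11)/(6*k**2 + 4*k + 1).
So A=1 and B=1, with C=k**2 + 2*k/3 + 1/6.
Key eq: (1)·f(k+1) = (1)·f(k) + (k**2 + 2*k/3 + 1/6).
Degrees (0,0,2) ⇒ d ≤ 3.
Solve for f: f(k) = k**2*(2*k - 1)/6 (degree 3 ≤ 3).
Get s_k = R·t_k = k**2*(1 - 2*k) with R(k) = B(k−1)f(k)/C(k) = k**2*(2*k - 1)/(6*k**2 + 4*k + 1).
Δs = -6*k**2 - 4*k - 1, as required.
Evaluate s at k=10 and k=2: -1900 and -12; difference -1888.

Σ = -1888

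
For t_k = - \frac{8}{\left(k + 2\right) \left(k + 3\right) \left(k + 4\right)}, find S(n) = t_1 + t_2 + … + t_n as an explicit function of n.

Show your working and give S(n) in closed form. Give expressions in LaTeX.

S(n) = \frac{n \left(- n - 7\right)}{3 \left(n^{2} + 7 n + 12\right)}

Compute t_(k+1)/t_k: get (k + 2)/(k + 5).
So A=k + 2 and B=k + 5, with C=1.
Key eq: (k + 2)·f(k+1) = (k + 4)·f(k) + (1).
From deg A=1, deg B=1, deg C=0: d=2.
Solve for f: f(k) = k*(k + 5)/12 (degree 2 ≤ 2).
So s_k = (B(k−1)f/C)·t_k = (k*(k + 4)*(k + 5)/12)·t_k = 2*k*(-k - 5)/(3*(k + 2)*(k + 3)).
s_(k+1) − s_k = -8/(k**3 + 9*k**2 + 26*k + 24) = t_k.
Telescope: S(n) = s_(n+1) − s_(1) = 2*(-n**2 - 7*n - 6)/(3*(n**2 + 7*n + 12)) − (-1/3) = n*(-n - 7)/(3*(n**2 + 7*n + 12)).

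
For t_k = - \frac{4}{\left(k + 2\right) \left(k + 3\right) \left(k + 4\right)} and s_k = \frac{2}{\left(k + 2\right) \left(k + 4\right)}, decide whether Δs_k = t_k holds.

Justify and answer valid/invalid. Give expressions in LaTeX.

Invalid: residual \frac{6}{k^{4} + 14 k^{3} + 71 k^{2} + 154 k + 120} ≠ 0.

s_(k+1) = 2/((k + 3)*(k + 5))
s_(k+1) − s_k = 2*(-2*k - 7)/(k**4 + 14*k**3 + 71*k**2 + 154*k + 120)
(s_(k+1) − s_k) − t_k = 6/(k**4 + 14*k**3 + 71*k**2 + 154*k + 120)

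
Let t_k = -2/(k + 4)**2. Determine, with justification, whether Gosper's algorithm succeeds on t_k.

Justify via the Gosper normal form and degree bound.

r(k) = (k + 4)**2/(k + 5)**2 after simplifying.
So A=k**2 + 8*k + 16 and B=k**2 + 10*k + 25, with C=1.
f must satisfy (k**2 + 8*k + 16)·f(k+1) − (k**2 + 8*k + 16)·f(k) = 1.
Degrees (2,2,0) ⇒ d ≤ 0.
f = c0 ⇒ A·f(k+1) − B(k−1)·f(k) − C = -1. The system {-1 = 0} is inconsistent; no antidifference.

No — the linear system for f has no solution.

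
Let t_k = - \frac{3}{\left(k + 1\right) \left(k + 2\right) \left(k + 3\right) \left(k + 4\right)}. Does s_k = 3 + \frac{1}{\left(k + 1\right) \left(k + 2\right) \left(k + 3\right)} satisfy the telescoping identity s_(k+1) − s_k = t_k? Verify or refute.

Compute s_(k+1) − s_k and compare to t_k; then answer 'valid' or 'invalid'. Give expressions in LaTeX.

valid; difference matches t_k

s_(k+1) = 3 + 1/((k + 2)*(k + 3)*(k + 4))
s_(k+1) − s_k = -3/((k + 1)*(k + 2)*(k + 3)*(k + 4))
(s_(k+1) − s_k) − t_k = 0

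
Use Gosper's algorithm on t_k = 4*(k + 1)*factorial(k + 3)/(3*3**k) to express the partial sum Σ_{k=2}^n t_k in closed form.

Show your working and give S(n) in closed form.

The ratio is (k + 2)*(k + 4)/(3*(k + 1)).
Factor: A=k/3 + 4/3; B=1; C=k + 1.
f must satisfy (k/3 + 4/3)·f(k+1) − (1)·f(k) = k + 1.
Bound: deg f ≤ 0.
Solving with deg f ≤ 0: f(k) = 3.
Certificate R = B(k−1)f/C = 3/(k + 1) gives s_k = 4*factorial(k + 3)/3**k.
Check: Δs_k = 4*(k + 1)*factorial(k + 3)/(3*3**k). ✓
Telescope: S(n) = s_(n+1) − s_(2) = 4*3**(-n - 1)*factorial(n + 4) − (160/3) = -160/3 + 4*factorial(n + 4)/(3*3**n).

S(n) = -160/3 + 4*factorial(n + 4)/(3*3**n)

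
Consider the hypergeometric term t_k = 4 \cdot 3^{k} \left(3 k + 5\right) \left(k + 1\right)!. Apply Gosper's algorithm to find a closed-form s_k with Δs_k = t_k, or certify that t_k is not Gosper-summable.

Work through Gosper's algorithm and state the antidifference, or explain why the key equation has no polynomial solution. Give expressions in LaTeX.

t_(k+1)/t_k = 3*(k + 2)*(3*k + 8)/(3*k + 5).
Factor: A=3*k + 6; B=1; C=k + 5/3.
Set up (3*k + 6)·f(k+1) − (1)·f(k) − (k + 5/3) = 0.
From deg A=1, deg B=0, deg C=1: d=0.
Solving with deg f ≤ 0: f(k) = 1/3.
Get s_k = R·t_k = 4*3**k*factorial(k + 1) with R(k) = B(k−1)f(k)/C(k) = 1/(3*k + 5).
s_(k+1) − s_k = 4*3**k*(3*k + 5)*factorial(k + 1) = t_k.

s_k = 4 \cdot 3^{k} \left(k + 1\right)!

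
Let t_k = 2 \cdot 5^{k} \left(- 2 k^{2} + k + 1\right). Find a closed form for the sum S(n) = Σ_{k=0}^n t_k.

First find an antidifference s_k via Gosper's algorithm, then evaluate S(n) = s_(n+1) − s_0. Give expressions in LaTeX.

S(n) = - 5^{n + 1} n^{2} + 5^{n + 1} n + 2

The ratio is 5*k*(2*k + 3)/(2*k**2 - k - 1).
Factor: A=5; B=1; C=k**2 - k/2 - 1/2.
f must satisfy (5)·f(k+1) − (1)·f(k) = k**2 - k/2 - 1/2.
d = 2 from the (0,0,2) case.
Solve for f: f(k) = (k - 2)*(k - 1)/4 (degree 2 ≤ 2).
Get s_k = R·t_k = 5**k*(-k**2 + 3*k - 2) with R(k) = B(k−1)f(k)/C(k) = (k - 2)/(2*(2*k + 1)).
Check: Δs_k = 2*5**k*(-2*k**2 + k + 1). ✓
Telescope: S(n) = s_(n+1) − s_(0) = 5**(n + 1)*n*(1 - n) − (-2) = -5**(n + 1)*n**2 + 5**(n + 1)*n + 2.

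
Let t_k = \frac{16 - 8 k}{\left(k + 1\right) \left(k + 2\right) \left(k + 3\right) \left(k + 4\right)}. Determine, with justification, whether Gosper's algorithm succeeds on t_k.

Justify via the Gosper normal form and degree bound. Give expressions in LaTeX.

Compute t_(k+1)/t_k: get (k - 1)*(k + 1)/((k - 2)*(k + 5)).
Normal form (A,B,C) = (k + 1, k + 5, k - 2).
Set up (k + 1)·f(k+1) − (k + 4)·f(k) − (k - 2) = 0.
Degrees (1,1,1) ⇒ d ≤ 3.
Solving with deg f ≤ 3: f(k) = -k*(k**2 + 6*k + 17)/12.
Then R = B(k−1)f/C = -k*(k + 4)*(k**2 + 6*k + 17)/(12*(k - 2)), so s_k = R(k)·t_k = 2*k*(k**2 + 6*k + 17)/(3*(k + 1)*(k + 2)*(k + 3)).
Check: Δs_k = 8*(2 - k)/(k**4 + 10*k**3 + 35*k**2 + 50*k + 24). ✓

Yes. s_k = \frac{2 k \left(k^{2} + 6 k + 17\right)}{3 \left(k + 1\right) \left(k + 2\right) \left(k + 3\right)}.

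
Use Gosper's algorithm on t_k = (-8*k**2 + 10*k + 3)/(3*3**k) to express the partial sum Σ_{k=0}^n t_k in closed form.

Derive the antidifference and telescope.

S(n) = 3**(-n - 1)*(4*n**2 + 7*n + 3)

The ratio is (8*k**2 + 6*k - 5)/(3*(8*k**2 - 10*k - 3)).
Take A(k)=1/3, B(k)=1, C(k)=k**2 - 5*k/4 - 3/8.
Set up (1/3)·f(k+1) − (1)·f(k) − (k**2 - 5*k/4 - 3/8) = 0.
Degrees (0,0,2) ⇒ d ≤ 2.
Solving with deg f ≤ 2: f(k) = -3*k*(4*k - 1)/8.
Then R = B(k−1)f/C = -3*k*(4*k - 1)/((2*k - 3)*(4*k + 1)), so s_k = R(k)·t_k = k*(4*k - 1)/3**k.
s_(k+1) − s_k = (-8*k**2 + 10*k + 3)/(3*3**k) = t_k.
Σ_(k=0)^n t_k = s_(n+1) − s_(0) = (3**(-n - 1)*(4*n**2 + 7*n + 3)) − (0), i.e. 3**(-n - 1)*(4*n**2 + 7*n + 3).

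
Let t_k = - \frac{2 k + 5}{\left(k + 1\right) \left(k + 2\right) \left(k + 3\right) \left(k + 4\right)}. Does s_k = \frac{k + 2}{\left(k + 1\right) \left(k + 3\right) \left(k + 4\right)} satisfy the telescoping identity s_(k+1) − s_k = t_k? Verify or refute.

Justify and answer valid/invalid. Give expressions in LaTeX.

Invalid: residual \frac{2 \left(3 k + 7\right)}{k^{5} + 15 k^{4} + 85 k^{3} + 225 k^{2} + 274 k + 120} ≠ 0.

s_(k+1) = (k + 3)/((k + 2)*(k + 4)*(k + 5))
s_(k+1) − s_k = ((k + 1)*(k + 3)**2 - (k + 2)**2*(k + 5))/((k + 1)*(k + 2)*(k + 3)*(k + 4)*(k + 5))
(s_(k+1) − s_k) − t_k = 2*(3*k + 7)/(k**5 + 15*k**4 + 85*k**3 + 225*k**2 + 274*k + 120)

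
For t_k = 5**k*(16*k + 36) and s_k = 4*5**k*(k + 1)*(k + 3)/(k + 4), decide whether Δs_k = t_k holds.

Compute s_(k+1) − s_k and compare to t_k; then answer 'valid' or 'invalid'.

s_(k+1) = 20*5**k*(k + 2)*(k + 4)/(k + 5)
s_(k+1) − s_k = 5**k*(16*k**3 + 164*k**2 + 548*k + 580)/(k**2 + 9*k + 20)
(s_(k+1) − s_k) − t_k = 5**k*(-16*k**2 - 96*k - 140)/(k**2 + 9*k + 20)

Invalid: residual 5**k*(-16*k**2 - 96*k - 140)/(k**2 + 9*k + 20) ≠ 0.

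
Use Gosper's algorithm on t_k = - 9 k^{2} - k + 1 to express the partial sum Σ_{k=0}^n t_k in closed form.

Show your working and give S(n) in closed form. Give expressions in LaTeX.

t_(k+1)/t_k = (k + 9*(k + 1)**2)/(9*k**2 + k - 1).
Take A(k)=1, B(k)=1, C(k)=k**2 + k/9 - 1/9.
Solve (1)·f(k+1) − (1)·f(k) = k**2 + k/9 - 1/9.
Degrees (0,0,2) ⇒ d ≤ 3.
A polynomial solution: f(k) = k**2*(3*k - 4)/9.
So s_k = (B(k−1)f/C)·t_k = (k**2*(3*k - 4)/(9*k**2 + k - 1))·t_k = k**2*(4 - 3*k).
s_(k+1) − s_k = -9*k**2 - k + 1 = t_k.
Evaluate: s_(n+1) = -3*n**3 - 5*n**2 - n + 1; subtract s_(0) = 0 ⇒ S(n) = -3*n**3 - 5*n**2 - n + 1.

S(n) = - 3 n^{3} - 5 n^{2} - n + 1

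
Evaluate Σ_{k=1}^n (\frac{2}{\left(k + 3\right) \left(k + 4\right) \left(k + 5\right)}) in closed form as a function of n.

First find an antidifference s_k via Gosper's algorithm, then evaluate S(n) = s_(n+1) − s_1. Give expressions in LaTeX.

Compute t_(k+1)/t_k: get (k + 3)/(k + 6).
Take A(k)=k + 3, B(k)=k + 6, C(k)=1.
Solve (k + 3)·f(k+1) − (k + 5)·f(k) = 1.
deg f ≤ 2 (via 1,1,0).
Coefficient equations give f(k) = k*(k + 7)/24.
So s_k = (B(k−1)f/C)·t_k = (k*(k + 5)*(k + 7)/24)·t_k = k*(k + 7)/(12*(k + 3)*(k + 4)).
Check: Δs_k = 2/(k**3 + 12*k**2 + 47*k + 60). ✓
s_(n+1) = (n**2 + 9*n + 8)/(12*(n**2 + 9*n + 20)) and s_(1) = 1/30, so S(n) = n*(n + 9)/(20*(n**2 + 9*n + 20)).

S(n) = \frac{n \left(n + 9\right)}{20 \left(n^{2} + 9 n + 20\right)}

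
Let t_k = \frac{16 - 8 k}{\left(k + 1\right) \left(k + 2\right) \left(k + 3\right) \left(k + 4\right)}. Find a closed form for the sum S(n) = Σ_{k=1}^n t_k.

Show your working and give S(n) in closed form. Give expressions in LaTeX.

Step 1: r(k) = (k - 1)*(k + 1)/((k - 2)*(k + 5)).
Factor: A=k + 1; B=k + 5; C=k - 2.
Key eq: (k + 1)·f(k+1) = (k + 4)·f(k) + (k - 2).
deg f ≤ 3 (via 1,1,1).
A polynomial solution: f(k) = -k*(k**2 + 6*k + 17)/12.
So s_k = (B(k−1)f/C)·t_k = (-k*(k + 4)*(k**2 + 6*k + 17)/(12*(k - 2)))·t_k = 2*k*(k**2 + 6*k + 17)/(3*(k + 1)*(k + 2)*(k + 3)).
Check: Δs_k = 8*(2 - k)/(k**4 + 10*k**3 + 35*k**2 + 50*k + 24). ✓
Σ_(k=1)^n t_k = s_(n+1) − s_(1) = (2*(n**3 + 9*n**2 + 32*n + 24)/(3*(n**3 + 9*n**2 + 26*n + 24))) − (2/3), i.e. 4*n/(n**3 + 9*n**2 + 26*n + 24).

S(n) = \frac{4 n}{n^{3} + 9 n^{2} + 26 n + 24}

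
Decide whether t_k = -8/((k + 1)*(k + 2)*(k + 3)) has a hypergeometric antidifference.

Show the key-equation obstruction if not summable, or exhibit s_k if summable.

Yes. s_k = 2*k*(-k - 3)/((k + 1)*(k + 2)).

Ratio r(k) = (k + 1)/(k + 4).
A = k + 1, B = k + 4, C = 1.
f must satisfy (k + 1)·f(k+1) − (k + 3)·f(k) = 1.
From deg A=1, deg B=1, deg C=0: d=2.
A polynomial solution: f(k) = k*(k + 3)/4.
Certificate R = B(k−1)f/C = k*(k + 3)**2/4 gives s_k = 2*k*(-k - 3)/((k + 1)*(k + 2)).
Δs = -8/(k**3 + 6*k**2 + 11*k + 6), as required.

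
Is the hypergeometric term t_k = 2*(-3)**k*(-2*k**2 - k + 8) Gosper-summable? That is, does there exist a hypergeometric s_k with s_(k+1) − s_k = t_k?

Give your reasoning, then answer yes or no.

Yes. s_k = (-3)**k*(k**2 - k - 4).

Compute t_(k+1)/t_k: get 3*(-2*k**2 - 5*k + 5)/(2*k**2 + k - 8).
A = -3, B = 1, C = k**2 + k/2 - 4.
f must satisfy (-3)·f(k+1) − (1)·f(k) = k**2 + k/2 - 4.
Degrees (0,0,2) ⇒ d ≤ 2.
Coefficient equations give f(k) = -(k**2 - k - 4)/4.
Get s_k = R·t_k = (-3)**k*(k**2 - k - 4) with R(k) = B(k−1)f(k)/C(k) = -(k**2 - k - 4)/(2*(2*k**2 + k - 8)).
Verify: 2*(-3)**k*(-2*k**2 - k + 8) matches t_k.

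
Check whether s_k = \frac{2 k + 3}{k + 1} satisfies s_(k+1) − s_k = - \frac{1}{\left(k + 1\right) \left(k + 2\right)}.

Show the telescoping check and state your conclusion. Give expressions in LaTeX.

s_(k+1) = (2*k + 5)/(k + 2)
s_(k+1) − s_k = -1/(k**2 + 3*k + 2)
(s_(k+1) − s_k) − t_k = 0

Valid — Δs_k = t_k.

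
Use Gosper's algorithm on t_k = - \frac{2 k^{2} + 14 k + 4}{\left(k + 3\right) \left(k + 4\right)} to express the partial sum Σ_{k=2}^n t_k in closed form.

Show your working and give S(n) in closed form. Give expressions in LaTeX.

S(n) = \frac{2 \left(- n^{2} - n + 2\right)}{n + 4}

Compute t_(k+1)/t_k: get (k + 3)*(7*k + (k + 1)**2 + 9)/((k + 5)*(k**2 + 7*k + 2)).
A = k + 3, B = k + 5, C = k**2 + 7*k + 2.
Set up (k + 3)·f(k+1) − (k + 4)·f(k) − (k**2 + 7*k + 2) = 0.
Degrees (1,1,2) ⇒ d ≤ 2.
A polynomial solution: f(k) = k*(3*k - 1)/3.
Get s_k = R·t_k = 2*k*(1 - 3*k)/(3*(k + 3)) with R(k) = B(k−1)f(k)/C(k) = k*(k + 4)*(3*k - 1)/(3*(k**2 + 7*k + 2)).
Δs = 2*(-k**2 - 7*k - 2)/(k**2 + 7*k + 12), as required.
Evaluate: s_(n+1) = 2*(-3*n**2 - 5*n - 2)/(3*(n + 4)); subtract s_(2) = -4/3 ⇒ S(n) = 2*(-n**2 - n + 2)/(n + 4).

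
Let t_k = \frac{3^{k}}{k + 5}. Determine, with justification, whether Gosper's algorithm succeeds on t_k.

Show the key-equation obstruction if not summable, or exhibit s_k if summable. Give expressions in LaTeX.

No — t_k has no hypergeometric antidifference.

Step 1: r(k) = 3*(k + 5)/(k + 6).
So A=3*k + 15 and B=k + 6, with C=1.
Set up (3*k + 15)·f(k+1) − (k + 5)·f(k) − (1) = 0.
deg f ≤ -1 (via 1,1,0).
Negative degree bound (-1): no f exists, t_k not Gosper-summable.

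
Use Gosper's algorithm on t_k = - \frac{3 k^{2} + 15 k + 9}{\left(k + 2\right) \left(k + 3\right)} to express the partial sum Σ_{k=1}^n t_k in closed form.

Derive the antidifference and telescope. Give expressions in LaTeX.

S(n) = \frac{3 n \left(- n - 2\right)}{n + 3}

Compute t_(k+1)/t_k: get (k + 2)*(5*k + (k + 1)**2 + 8)/((k + 4)*(k**2 + 5*k + 3)).
Take A(k)=k + 2, B(k)=k + 4, C(k)=k**2 + 5*k + 3.
f must satisfy (k + 2)·f(k+1) − (k + 3)·f(k) = k**2 + 5*k + 3.
deg f ≤ 2 (via 1,1,2).
Coefficient equations give f(k) = k*(2*k + 1)/2.
Certificate R = B(k−1)f/C = k*(k + 3)*(2*k + 1)/(2*(k**2 + 5*k + 3)) gives s_k = -3*k*(2*k + 1)/(2*k + 4).
Δs = 3*(-k**2 - 5*k - 3)/(k**2 + 5*k + 6), as required.
Telescope: S(n) = s_(n+1) − s_(1) = 3*(-2*n**2 - 5*n - 3)/(2*(n + 3)) − (-3/2) = 3*n*(-n - 2)/(n + 3).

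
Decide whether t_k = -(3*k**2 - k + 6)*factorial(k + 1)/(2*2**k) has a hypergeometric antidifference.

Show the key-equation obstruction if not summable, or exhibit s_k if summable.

r(k) = (k + 2)*(-k + 3*(k + 1)**2 + 5)/(2*(3*k**2 - k + 6)) after simplifying.
Take A(k)=k/2 + 1, B(k)=1, C(k)=k**2 - k/3 + 2.
Set up (k/2 + 1)·f(k+1) − (1)·f(k) − (k**2 - k/3 + 2) = 0.
deg f ≤ 1 (via 1,0,2).
Solving with deg f ≤ 1: f(k) = 2*(3*k - 4)/3.
Certificate R = B(k−1)f/C = 2*(3*k - 4)/(3*k**2 - k + 6) gives s_k = -(3*k - 4)*factorial(k + 1)/2**k.
Verify: -(3*k**2 - k + 6)*factorial(k + 1)/(2*2**k) matches t_k.

Yes. s_k = -(3*k - 4)*factorial(k + 1)/2**k.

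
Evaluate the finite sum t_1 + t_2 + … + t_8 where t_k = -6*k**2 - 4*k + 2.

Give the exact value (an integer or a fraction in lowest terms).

Compute t_(k+1)/t_k: get (3*k**2 + 8*k + 4)/(3*k**2 + 2*k - 1).
Factor: A=1; B=1; C=k**2 + 2*k/3 - 1/3.
f must satisfy (1)·f(k+1) − (1)·f(k) = k**2 + 2*k/3 - 1/3.
d = 3 from the (0,0,2) case.
Match coefficients ⇒ f(k) = k*(k + 1)*(2*k - 3)/6.
Get s_k = R·t_k = k*(-2*k**2 + k + 3) with R(k) = B(k−1)f(k)/C(k) = k*(2*k - 3)/(2*(3*k - 1)).
Verify: -6*k**2 - 4*k + 2 matches t_k.
Evaluate s at k=9 and k=1: -1350 and 2; difference -1352.

Σ = -1352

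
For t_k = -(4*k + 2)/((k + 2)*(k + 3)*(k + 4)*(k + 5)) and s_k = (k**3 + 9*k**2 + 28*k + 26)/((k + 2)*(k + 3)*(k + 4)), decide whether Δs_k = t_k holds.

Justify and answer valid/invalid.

Valid — Δs_k = t_k.

s_(k+1) = (28*k + (k + 1)**3 + 9*(k + 1)**2 + 54)/((k + 3)*(k + 4)*(k + 5))
s_(k+1) − s_k = 2*(-2*k - 1)/(k**4 + 14*k**3 + 71*k**2 + 154*k + 120)
(s_(k+1) − s_k) − t_k = 0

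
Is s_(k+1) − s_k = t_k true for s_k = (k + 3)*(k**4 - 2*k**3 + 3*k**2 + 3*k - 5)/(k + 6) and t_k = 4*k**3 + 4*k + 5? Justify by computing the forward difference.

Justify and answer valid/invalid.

s_(k+1) = k*(k**4 + 6*k**3 + 11*k**2 + 19*k + 28)/(k + 7)
s_(k+1) − s_k = (4*k**5 + 43*k**4 + 94*k**3 + 54*k**2 + 155*k + 105)/(k**2 + 13*k + 42)
(s_(k+1) − s_k) − t_k = 3*(-3*k**4 - 26*k**3 - k**2 - 26*k - 35)/(k**2 + 13*k + 42)

Invalid: residual 3*(-3*k**4 - 26*k**3 - k**2 - 26*k - 35)/(k**2 + 13*k + 42) ≠ 0.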